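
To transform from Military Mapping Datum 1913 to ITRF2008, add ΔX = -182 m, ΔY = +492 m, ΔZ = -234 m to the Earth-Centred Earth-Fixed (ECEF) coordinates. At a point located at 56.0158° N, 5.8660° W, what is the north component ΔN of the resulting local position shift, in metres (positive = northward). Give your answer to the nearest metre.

The local north axis is (−sin φ cos λ, −sin φ sin λ, cos φ), giving ΔN = 150.123 + 41.695 − 130.798 = 61.02 m.

ΔN = 61 m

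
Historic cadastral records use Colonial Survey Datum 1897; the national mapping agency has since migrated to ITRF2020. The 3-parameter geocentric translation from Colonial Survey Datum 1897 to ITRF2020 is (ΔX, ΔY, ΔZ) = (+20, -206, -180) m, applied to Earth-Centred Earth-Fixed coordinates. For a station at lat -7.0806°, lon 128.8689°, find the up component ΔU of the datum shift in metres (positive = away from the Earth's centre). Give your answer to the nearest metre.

The local up (radial) axis is (cos φ cos λ, cos φ sin λ, sin φ), giving ΔU = -12.455 − 159.165 + 22.188 = -149.43 m.

ΔU = -149 m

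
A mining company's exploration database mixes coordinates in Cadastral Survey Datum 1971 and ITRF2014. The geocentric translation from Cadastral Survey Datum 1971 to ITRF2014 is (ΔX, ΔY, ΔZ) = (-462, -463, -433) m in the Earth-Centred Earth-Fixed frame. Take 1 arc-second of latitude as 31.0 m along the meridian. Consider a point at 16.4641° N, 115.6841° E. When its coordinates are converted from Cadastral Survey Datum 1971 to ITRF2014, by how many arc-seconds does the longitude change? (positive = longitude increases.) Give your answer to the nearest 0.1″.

sin φ = 0.283415, cos φ = 0.958998, sin λ = 0.901197, cos λ = -0.433409.
East component: ΔE = −sin λ·ΔX + cos λ·ΔY = −(0.901197)(-462) + (-0.433409)(-463) = 617.02 m.
1° of latitude spans 3600 × 31.00 = 111600 m; at latitude φ, 1° of longitude spans that × cos φ = 107024.1 m, so Δλ = 617.02 / 107024.1 × 3600 = 20.755″.

Δλ = 20.8″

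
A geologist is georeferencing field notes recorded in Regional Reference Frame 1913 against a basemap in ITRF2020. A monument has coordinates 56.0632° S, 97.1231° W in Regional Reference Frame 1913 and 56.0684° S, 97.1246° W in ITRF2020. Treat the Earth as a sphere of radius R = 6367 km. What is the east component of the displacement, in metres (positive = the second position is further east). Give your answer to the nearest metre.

Δφ = -56.0684° − -56.0632° = -0.0052°; Δλ = -97.1246° − -97.1231° = -0.0015°.
1° along a meridian = πR/180 = 111125 m.
ΔN = Δφ × 111125 = -577.9 m; ΔE = Δλ × 111125 × cos(-56.0632°) = -0.0015 × 111125 × 0.558278 = -93.1 m.

ΔE = -93 m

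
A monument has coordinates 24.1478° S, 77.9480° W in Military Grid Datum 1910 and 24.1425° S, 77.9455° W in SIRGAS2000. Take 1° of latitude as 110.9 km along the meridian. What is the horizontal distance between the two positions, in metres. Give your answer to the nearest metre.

640 m

Δφ = -24.1425° − -24.1478° = +0.0053°; Δλ = -77.9455° − -77.9480° = +0.0025°.
ΔN = Δφ × 110900 = 587.8 m; ΔE = Δλ × 110900 × cos(-24.1478°) = +0.0025 × 110900 × 0.912493 = 253.0 m.
Distance = √(ΔE² + ΔN²) = √(253.0² + 587.8²) = 639.9 m.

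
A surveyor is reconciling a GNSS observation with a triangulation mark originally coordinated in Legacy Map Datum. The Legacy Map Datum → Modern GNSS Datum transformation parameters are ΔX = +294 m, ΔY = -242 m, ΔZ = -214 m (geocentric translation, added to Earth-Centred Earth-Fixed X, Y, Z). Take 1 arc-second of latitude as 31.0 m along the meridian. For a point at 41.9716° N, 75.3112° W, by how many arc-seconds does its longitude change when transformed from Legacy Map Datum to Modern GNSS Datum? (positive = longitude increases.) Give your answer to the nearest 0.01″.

Δλ = 9.68″

sin φ = 0.668762, cos φ = 0.743476, sin λ = -0.967317, cos λ = 0.253569.
East component: ΔE = −sin λ·ΔX + cos λ·ΔY = −(-0.967317)(294) + (0.253569)(-242) = 223.03 m.
1° of latitude spans 3600 × 31.00 = 111600 m; at latitude φ, 1° of longitude spans that × cos φ = 82972.0 m, so Δλ = 223.03 / 82972.0 × 3600 = 9.677″.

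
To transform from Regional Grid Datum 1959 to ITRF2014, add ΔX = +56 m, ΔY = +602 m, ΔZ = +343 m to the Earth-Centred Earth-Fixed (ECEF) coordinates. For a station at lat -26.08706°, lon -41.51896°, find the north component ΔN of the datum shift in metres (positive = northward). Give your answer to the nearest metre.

The local north axis is (−sin φ cos λ, −sin φ sin λ, cos φ), giving ΔN = 18.438 − 175.475 + 308.058 = 151.02 m.

ΔN = 151 m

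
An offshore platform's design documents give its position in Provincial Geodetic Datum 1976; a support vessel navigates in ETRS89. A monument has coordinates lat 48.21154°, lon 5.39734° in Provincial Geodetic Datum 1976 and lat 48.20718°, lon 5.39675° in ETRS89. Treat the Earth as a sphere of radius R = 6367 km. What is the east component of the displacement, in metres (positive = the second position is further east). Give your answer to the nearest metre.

Δφ = 48.20718° − 48.21154° = -0.00436°; Δλ = 5.39675° − 5.39734° = -0.00059°.
1° along a meridian = πR/180 = 111125 m.
ΔN = Δφ × 111125 = -484.5 m; ΔE = Δλ × 111125 × cos(48.21154°) = -0.00059 × 111125 × 0.666382 = -43.7 m.

ΔE = -44 m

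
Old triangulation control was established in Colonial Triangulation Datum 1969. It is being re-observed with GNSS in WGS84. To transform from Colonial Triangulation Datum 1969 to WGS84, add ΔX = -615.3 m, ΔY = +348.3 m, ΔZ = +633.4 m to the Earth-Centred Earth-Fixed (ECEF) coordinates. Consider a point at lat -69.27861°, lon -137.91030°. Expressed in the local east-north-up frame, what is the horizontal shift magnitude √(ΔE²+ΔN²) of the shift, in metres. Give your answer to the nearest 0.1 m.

At φ = -69.27861°, λ = -137.91030°: sin φ = -0.935312, cos φ = 0.353824, sin λ = -0.670293, cos λ = -0.742096.
ΔE = −sin λ·ΔX + cos λ·ΔY = −(-0.670293)·(-615.3) + (-0.742096)·(348.3) = -670.90 m.
ΔN = −sin φ cos λ·ΔX − sin φ sin λ·ΔY + cos φ·ΔZ = −(-0.935312)(-0.742096)(-615.3) − (-0.935312)(-0.670293)(348.3) + (0.353824)(633.4) = 432.83 m.
Horizontal magnitude = √(ΔE² + ΔN²) = √((-670.90)² + 432.83²) = 798.40 m.

798.4 m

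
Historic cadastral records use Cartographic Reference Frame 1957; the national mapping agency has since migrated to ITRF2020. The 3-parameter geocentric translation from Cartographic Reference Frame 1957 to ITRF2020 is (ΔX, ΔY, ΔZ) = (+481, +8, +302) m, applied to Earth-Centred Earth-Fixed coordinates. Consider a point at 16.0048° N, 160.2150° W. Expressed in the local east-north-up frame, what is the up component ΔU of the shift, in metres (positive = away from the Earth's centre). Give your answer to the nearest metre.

The local up (radial) axis is (cos φ cos λ, cos φ sin λ, sin φ), giving ΔU = -435.063 − 2.603 + 83.267 = -354.40 m.

ΔU = -354 m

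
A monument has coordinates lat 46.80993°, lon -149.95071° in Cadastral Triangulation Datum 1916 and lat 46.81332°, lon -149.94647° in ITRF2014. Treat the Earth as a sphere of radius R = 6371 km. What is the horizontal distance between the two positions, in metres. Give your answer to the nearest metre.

496 m

Δφ = 46.81332° − 46.80993° = +0.00339°; Δλ = -149.94647° − -149.95071° = +0.00424°.
1° along a meridian = πR/180 = 111195 m.
ΔN = Δφ × 111195 = 377.0 m; ΔE = Δλ × 111195 × cos(46.80993°) = +0.00424 × 111195 × 0.684421 = 322.7 m.
Distance = √(ΔE² + ΔN²) = √(322.7² + 377.0²) = 496.2 m.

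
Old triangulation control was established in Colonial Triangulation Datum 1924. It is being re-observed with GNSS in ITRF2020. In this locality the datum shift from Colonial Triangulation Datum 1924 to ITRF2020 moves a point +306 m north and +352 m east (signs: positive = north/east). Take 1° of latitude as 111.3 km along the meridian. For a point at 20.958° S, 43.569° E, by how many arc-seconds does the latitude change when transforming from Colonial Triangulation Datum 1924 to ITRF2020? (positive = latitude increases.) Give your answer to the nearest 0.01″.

1° of latitude = 111.3 km, so Δφ = 306.0 / 111300 = 0.0027493° = 9.898″.

Δφ = 9.90″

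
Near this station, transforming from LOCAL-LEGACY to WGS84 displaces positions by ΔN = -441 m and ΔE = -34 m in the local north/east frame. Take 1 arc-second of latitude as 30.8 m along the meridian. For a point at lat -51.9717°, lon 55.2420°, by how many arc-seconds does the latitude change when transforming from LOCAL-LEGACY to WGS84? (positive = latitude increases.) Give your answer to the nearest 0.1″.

1″ of latitude = 30.80 m, so Δφ = -441.0 / 30.80 = -14.318″.

Δφ = -14.3″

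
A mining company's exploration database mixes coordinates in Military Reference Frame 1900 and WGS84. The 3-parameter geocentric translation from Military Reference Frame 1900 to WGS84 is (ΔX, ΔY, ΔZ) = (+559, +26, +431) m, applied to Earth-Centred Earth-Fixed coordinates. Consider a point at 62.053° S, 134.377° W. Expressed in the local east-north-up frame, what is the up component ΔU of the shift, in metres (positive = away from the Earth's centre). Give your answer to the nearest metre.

The local up (radial) axis is (cos φ cos λ, cos φ sin λ, sin φ), giving ΔU = -183.221 − 8.709 − 380.737 = -572.67 m.

ΔU = -573 m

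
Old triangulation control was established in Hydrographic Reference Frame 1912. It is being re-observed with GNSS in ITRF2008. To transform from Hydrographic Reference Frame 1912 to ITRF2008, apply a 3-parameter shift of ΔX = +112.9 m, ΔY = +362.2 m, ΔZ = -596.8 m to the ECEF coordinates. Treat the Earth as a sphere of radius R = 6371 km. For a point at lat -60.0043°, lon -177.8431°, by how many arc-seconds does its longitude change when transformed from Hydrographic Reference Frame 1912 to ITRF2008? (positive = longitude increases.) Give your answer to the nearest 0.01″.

sin φ = -0.866063, cos φ = 0.499935, sin λ = -0.037636, cos λ = -0.999292.
East component: ΔE = −sin λ·ΔX + cos λ·ΔY = −(-0.037636)(112.9) + (-0.999292)(362.2) = -357.69 m.
1° of latitude spans πR/180 = 111195 m; at latitude φ, 1° of longitude spans that × cos φ = 55590.2 m, so Δλ = -357.69 / 55590.2 × 3600 = -23.164″.

Δλ = -23.16″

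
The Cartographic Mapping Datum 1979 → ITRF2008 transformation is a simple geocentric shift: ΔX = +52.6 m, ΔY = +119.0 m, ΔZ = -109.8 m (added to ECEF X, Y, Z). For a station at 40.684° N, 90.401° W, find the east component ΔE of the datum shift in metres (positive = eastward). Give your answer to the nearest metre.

ΔE = 52 m

The local east axis at (φ, λ) is (−sin λ, cos λ, 0), so ΔE = −sin(-90.401°)·52.6 + cos(-90.401°)·119.0 = 51.77 m.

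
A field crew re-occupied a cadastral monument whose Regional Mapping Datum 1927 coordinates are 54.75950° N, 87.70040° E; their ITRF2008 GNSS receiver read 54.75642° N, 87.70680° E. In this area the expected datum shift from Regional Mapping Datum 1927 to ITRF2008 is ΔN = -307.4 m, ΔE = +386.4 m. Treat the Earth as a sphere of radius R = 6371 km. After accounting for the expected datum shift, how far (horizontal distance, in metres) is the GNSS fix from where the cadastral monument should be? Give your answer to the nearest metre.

43 m

Observed coordinate differences: Δφ = -0.00308°, Δλ = +0.00640°.
Converting to metres (1° lat = 111195 m, cos φ = 0.577010): observed ΔN = -342.5 m, observed ΔE = 410.6 m.
Subtracting the expected shift leaves a residual of -342.5 − (-307.4) = -35.1 m north and 410.6 − (386.4) = 24.2 m east.
Residual distance = √((-35.1)² + 24.2²) = 42.6 m.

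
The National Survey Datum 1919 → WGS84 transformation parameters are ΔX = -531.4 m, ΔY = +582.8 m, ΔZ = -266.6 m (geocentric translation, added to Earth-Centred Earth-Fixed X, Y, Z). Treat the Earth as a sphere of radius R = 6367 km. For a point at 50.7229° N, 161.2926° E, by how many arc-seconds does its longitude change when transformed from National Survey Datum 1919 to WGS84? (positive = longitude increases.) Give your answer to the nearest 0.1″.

sin φ = 0.774093, cos φ = 0.633072, sin λ = 0.320735, cos λ = -0.947169.
East component: ΔE = −sin λ·ΔX + cos λ·ΔY = −(0.320735)(-531.4) + (-0.947169)(582.8) = -381.57 m.
1° of latitude spans πR/180 = 111125 m; at latitude φ, 1° of longitude spans that × cos φ = 70350.1 m, so Δλ = -381.57 / 70350.1 × 3600 = -19.526″.

Δλ = -19.5″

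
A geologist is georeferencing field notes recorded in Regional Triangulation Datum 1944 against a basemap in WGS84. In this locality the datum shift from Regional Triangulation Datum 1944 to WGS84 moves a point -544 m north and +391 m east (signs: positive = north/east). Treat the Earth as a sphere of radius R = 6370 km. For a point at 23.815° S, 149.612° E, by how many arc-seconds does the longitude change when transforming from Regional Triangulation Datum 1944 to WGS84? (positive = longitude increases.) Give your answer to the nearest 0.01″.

At latitude -23.815°, cos φ = 0.914854.
One radian of longitude at latitude φ spans R cos φ, so Δλ = ΔE / (R cos φ) = 391.0 / (6370000 × 0.914854) = 6.7094e-05 rad = 13.839″.

Δλ = 13.84″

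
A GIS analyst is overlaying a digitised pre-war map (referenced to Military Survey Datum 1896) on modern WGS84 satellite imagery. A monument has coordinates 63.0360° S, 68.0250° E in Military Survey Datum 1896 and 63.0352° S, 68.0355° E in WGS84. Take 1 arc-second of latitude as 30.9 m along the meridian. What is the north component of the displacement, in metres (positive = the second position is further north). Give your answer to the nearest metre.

Δφ = -63.0352° − -63.0360° = +0.0008°; Δλ = 68.0355° − 68.0250° = +0.0105°.
1° of latitude = 3600 × 30.90 = 111240 m.
ΔN = Δφ × 111240 = 89.0 m; ΔE = Δλ × 111240 × cos(-63.0360°) = +0.0105 × 111240 × 0.453431 = 529.6 m.

ΔN = 89 m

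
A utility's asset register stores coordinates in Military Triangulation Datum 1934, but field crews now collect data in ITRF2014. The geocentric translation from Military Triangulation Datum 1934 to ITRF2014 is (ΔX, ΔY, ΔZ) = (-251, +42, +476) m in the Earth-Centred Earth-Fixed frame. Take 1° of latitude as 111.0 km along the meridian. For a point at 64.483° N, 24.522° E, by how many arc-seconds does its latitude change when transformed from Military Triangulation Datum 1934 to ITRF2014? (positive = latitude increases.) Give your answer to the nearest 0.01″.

sin φ = 0.902458, cos φ = 0.430779, sin λ = 0.415043, cos λ = 0.909802.
North component: ΔN = −sin φ cos λ·ΔX − sin φ sin λ·ΔY + cos φ·ΔZ = −(0.902458)(0.909802)(-251) − (0.902458)(0.415043)(42) + (0.430779)(476) = 395.40 m.
1° of latitude spans 111000 m, so Δφ = 395.40 / 111000 × 3600 = 12.824″.

Δφ = 12.82″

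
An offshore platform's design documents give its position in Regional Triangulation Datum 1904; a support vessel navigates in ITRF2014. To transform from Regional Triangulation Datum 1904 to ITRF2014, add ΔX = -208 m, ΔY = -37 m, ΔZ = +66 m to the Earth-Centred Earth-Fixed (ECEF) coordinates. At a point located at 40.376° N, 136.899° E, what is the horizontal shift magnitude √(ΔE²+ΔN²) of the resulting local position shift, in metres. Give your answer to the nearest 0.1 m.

The local east axis at (φ, λ) is (−sin λ, cos λ, 0), so ΔE = −sin(136.899°)·(-208) + cos(136.899°)·(-37) = 169.14 m.
The local north axis is (−sin φ cos λ, −sin φ sin λ, cos φ), giving ΔN = -98.382 + 16.377 + 50.279 = -31.73 m.
Horizontal magnitude = √(ΔE² + ΔN²) = √(169.14² + (-31.73)²) = 172.09 m.

172.1 m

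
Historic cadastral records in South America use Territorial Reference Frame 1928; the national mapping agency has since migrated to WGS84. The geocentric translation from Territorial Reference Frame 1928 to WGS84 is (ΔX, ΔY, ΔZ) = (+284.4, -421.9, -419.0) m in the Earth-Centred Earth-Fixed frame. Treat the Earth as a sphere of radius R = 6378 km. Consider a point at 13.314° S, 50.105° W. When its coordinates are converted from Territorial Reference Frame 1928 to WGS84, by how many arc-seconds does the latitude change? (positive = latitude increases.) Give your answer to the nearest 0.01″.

sin φ = -0.230288, cos φ = 0.973123, sin λ = -0.767221, cos λ = 0.641383.
North component: ΔN = −sin φ cos λ·ΔX − sin φ sin λ·ΔY + cos φ·ΔZ = −(-0.230288)(0.641383)(284.4) − (-0.230288)(-0.767221)(-421.9) + (0.973123)(-419.0) = -291.19 m.
1° of latitude spans πR/180 = 111317 m, so Δφ = -291.19 / 111317 × 3600 = -9.417″.

Δφ = -9.42″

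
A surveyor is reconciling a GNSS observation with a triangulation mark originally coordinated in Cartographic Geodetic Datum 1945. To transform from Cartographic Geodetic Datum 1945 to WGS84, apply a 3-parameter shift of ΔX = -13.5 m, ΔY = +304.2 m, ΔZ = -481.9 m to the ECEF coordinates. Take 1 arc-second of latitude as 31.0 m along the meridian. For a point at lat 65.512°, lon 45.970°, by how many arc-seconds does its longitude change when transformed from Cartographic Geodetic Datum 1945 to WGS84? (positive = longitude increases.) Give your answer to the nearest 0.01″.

Δλ = 17.21″

sin φ = 0.910048, cos φ = 0.414503, sin λ = 0.718976, cos λ = 0.695035.
East component: ΔE = −sin λ·ΔX + cos λ·ΔY = −(0.718976)(-13.5) + (0.695035)(304.2) = 221.14 m.
1° of latitude spans 3600 × 31.00 = 111600 m; at latitude φ, 1° of longitude spans that × cos φ = 46258.5 m, so Δλ = 221.14 / 46258.5 × 3600 = 17.210″.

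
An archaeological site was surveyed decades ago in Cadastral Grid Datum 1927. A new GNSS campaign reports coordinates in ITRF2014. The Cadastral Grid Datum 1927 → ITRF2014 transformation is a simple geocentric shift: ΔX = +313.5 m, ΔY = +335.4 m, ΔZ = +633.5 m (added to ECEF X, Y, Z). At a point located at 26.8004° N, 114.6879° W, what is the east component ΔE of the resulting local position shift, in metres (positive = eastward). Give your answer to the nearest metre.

The local east axis at (φ, λ) is (−sin λ, cos λ, 0), so ΔE = −sin(-114.6879°)·313.5 + cos(-114.6879°)·335.4 = 144.76 m.

ΔE = 145 m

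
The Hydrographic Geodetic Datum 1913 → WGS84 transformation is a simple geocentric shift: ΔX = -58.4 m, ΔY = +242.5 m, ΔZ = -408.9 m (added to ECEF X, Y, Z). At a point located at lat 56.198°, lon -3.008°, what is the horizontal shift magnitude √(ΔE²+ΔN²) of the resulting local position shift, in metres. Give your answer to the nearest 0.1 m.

292.5 m

The local east axis at (φ, λ) is (−sin λ, cos λ, 0), so ΔE = −sin(-3.008°)·(-58.4) + cos(-3.008°)·242.5 = 239.10 m.
The local north axis is (−sin φ cos λ, −sin φ sin λ, cos φ), giving ΔN = 48.461 + 10.574 − 227.481 = -168.45 m.
Horizontal magnitude = √(ΔE² + ΔN²) = √(239.10² + (-168.45)²) = 292.48 m.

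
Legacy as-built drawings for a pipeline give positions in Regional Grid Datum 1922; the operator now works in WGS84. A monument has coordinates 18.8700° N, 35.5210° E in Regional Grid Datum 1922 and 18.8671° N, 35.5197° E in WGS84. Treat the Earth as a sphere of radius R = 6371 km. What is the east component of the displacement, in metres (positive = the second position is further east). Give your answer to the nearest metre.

Δφ = 18.8671° − 18.8700° = -0.0029°; Δλ = 35.5197° − 35.5210° = -0.0013°.
1° along a meridian = πR/180 = 111195 m.
ΔN = Δφ × 111195 = -322.5 m; ΔE = Δλ × 111195 × cos(18.8700°) = -0.0013 × 111195 × 0.946255 = -136.8 m.

ΔE = -137 m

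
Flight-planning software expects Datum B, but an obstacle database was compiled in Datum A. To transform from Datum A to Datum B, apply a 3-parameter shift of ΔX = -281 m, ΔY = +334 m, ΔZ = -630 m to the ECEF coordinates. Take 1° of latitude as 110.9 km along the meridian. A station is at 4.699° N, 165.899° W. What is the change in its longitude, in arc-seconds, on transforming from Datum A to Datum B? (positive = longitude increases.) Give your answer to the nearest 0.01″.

sin φ = 0.081921, cos φ = 0.996639, sin λ = -0.243632, cos λ = -0.969868.
East component: ΔE = −sin λ·ΔX + cos λ·ΔY = −(-0.243632)(-281) + (-0.969868)(334) = -392.40 m.
1° of latitude spans 110900 m; at latitude φ, 1° of longitude spans that × cos φ = 110527.2 m, so Δλ = -392.40 / 110527.2 × 3600 = -12.781″.

Δλ = -12.78″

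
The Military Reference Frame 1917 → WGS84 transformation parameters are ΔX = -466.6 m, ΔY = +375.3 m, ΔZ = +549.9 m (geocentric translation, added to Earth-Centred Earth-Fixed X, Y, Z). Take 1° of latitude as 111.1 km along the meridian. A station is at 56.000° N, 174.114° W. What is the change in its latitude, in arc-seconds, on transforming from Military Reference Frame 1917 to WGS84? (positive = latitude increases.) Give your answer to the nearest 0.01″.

sin φ = 0.829038, cos φ = 0.559193, sin λ = -0.102549, cos λ = -0.994728.
North component: ΔN = −sin φ cos λ·ΔX − sin φ sin λ·ΔY + cos φ·ΔZ = −(0.829038)(-0.994728)(-466.6) − (0.829038)(-0.102549)(375.3) + (0.559193)(549.9) = -45.38 m.
1° of latitude spans 111100 m, so Δφ = -45.38 / 111100 × 3600 = -1.471″.

Δφ = -1.47″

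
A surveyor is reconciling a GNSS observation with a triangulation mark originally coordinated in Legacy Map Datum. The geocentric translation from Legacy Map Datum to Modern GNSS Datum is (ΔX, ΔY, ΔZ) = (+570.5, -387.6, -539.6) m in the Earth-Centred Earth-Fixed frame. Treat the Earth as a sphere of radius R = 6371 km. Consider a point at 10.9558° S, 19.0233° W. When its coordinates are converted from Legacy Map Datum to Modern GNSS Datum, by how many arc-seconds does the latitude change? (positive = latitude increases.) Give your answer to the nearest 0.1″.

sin φ = -0.190052, cos φ = 0.981774, sin λ = -0.325953, cos λ = 0.945386.
North component: ΔN = −sin φ cos λ·ΔX − sin φ sin λ·ΔY + cos φ·ΔZ = −(-0.190052)(0.945386)(570.5) − (-0.190052)(-0.325953)(-387.6) + (0.981774)(-539.6) = -403.25 m.
1° of latitude spans πR/180 = 111195 m, so Δφ = -403.25 / 111195 × 3600 = -13.055″.

Δφ = -13.1″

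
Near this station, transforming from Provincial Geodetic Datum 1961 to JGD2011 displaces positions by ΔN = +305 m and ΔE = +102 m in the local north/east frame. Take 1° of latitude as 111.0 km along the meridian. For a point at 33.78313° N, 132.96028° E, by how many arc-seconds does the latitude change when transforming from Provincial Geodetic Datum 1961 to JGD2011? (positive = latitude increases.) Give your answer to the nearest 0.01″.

Δφ = 9.89″

1° of latitude = 111.0 km, so Δφ = 305.0 / 111000 = 0.0027477° = 9.892″.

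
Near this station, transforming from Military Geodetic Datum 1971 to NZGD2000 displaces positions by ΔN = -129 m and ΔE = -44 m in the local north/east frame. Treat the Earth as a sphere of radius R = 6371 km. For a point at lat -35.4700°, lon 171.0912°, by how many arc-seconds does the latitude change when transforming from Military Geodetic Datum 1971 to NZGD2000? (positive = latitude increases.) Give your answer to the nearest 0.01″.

Δφ = -4.18″

On a sphere of radius R, 1 rad of latitude = R, so Δφ = ΔN / R = -129.0 / 6371000 = -2.0248e-05 rad = -4.176″.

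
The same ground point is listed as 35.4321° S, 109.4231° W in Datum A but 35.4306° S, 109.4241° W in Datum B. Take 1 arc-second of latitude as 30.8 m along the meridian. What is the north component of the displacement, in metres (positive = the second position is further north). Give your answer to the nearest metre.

ΔN = 166 m

Δφ = -35.4306° − -35.4321° = +0.0015°; Δλ = -109.4241° − -109.4231° = -0.0010°.
1° of latitude = 3600 × 30.80 = 110880 m.
ΔN = Δφ × 110880 = 166.3 m; ΔE = Δλ × 110880 × cos(-35.4321°) = -0.0010 × 110880 × 0.814803 = -90.3 m.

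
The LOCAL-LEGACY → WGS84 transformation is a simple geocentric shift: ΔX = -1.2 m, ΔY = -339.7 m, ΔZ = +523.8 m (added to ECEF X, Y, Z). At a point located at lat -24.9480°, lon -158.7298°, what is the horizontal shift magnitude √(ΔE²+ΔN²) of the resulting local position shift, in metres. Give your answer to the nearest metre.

615 m

The local east axis at (φ, λ) is (−sin λ, cos λ, 0), so ΔE = −sin(-158.7298°)·(-1.2) + cos(-158.7298°)·(-339.7) = 316.12 m.
The local north axis is (−sin φ cos λ, −sin φ sin λ, cos φ), giving ΔN = 0.472 + 51.979 + 474.925 = 527.38 m.
Horizontal magnitude = √(ΔE² + ΔN²) = √(316.12² + 527.38²) = 614.87 m.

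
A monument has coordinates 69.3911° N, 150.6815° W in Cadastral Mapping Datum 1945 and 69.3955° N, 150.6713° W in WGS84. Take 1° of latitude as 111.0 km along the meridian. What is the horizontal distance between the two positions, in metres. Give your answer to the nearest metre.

630 m

Δφ = 69.3955° − 69.3911° = +0.0044°; Δλ = -150.6713° − -150.6815° = +0.0102°.
ΔN = Δφ × 111000 = 488.4 m; ΔE = Δλ × 111000 × cos(69.3911°) = +0.0102 × 111000 × 0.351987 = 398.5 m.
Distance = √(ΔE² + ΔN²) = √(398.5² + 488.4²) = 630.4 m.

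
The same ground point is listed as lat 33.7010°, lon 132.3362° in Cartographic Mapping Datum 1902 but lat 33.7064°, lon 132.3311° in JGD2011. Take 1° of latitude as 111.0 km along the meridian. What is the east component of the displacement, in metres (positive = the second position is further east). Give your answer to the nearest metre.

ΔE = -471 m

Δφ = 33.7064° − 33.7010° = +0.0054°; Δλ = 132.3311° − 132.3362° = -0.0051°.
ΔN = Δφ × 111000 = 599.4 m; ΔE = Δλ × 111000 × cos(33.7010°) = -0.0051 × 111000 × 0.831944 = -471.0 m.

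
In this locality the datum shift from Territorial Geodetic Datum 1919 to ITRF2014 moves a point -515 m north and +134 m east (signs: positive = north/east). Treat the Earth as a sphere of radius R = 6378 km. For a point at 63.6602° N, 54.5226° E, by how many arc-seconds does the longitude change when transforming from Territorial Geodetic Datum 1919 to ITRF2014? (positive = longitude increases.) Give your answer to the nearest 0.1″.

Δλ = 9.8″

At latitude 63.6602°, cos φ = 0.443694.
One radian of longitude at latitude φ spans R cos φ, so Δλ = ΔE / (R cos φ) = 134.0 / (6378000 × 0.443694) = 4.7352e-05 rad = 9.767″.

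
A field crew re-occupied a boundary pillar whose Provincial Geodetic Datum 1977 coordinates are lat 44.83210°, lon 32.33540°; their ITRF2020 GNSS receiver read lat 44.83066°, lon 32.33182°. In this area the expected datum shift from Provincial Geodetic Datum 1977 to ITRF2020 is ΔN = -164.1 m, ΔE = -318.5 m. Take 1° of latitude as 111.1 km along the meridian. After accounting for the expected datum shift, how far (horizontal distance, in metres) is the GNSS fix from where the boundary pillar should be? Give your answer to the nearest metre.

37 m

Observed coordinate differences: Δφ = -0.00144°, Δλ = -0.00358°.
Converting to metres (1° lat = 111100 m, cos φ = 0.709176): observed ΔN = -160.0 m, observed ΔE = -282.1 m.
Subtracting the expected shift leaves a residual of -160.0 − (-164.1) = 4.1 m north and -282.1 − (-318.5) = 36.4 m east.
Residual distance = √(4.1² + 36.4²) = 36.7 m.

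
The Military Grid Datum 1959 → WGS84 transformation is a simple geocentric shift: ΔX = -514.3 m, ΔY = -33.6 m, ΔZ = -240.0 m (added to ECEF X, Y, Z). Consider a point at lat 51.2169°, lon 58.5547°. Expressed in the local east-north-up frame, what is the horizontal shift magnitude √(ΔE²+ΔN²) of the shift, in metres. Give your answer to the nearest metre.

429 m

The local east axis at (φ, λ) is (−sin λ, cos λ, 0), so ΔE = −sin(58.5547°)·(-514.3) + cos(58.5547°)·(-33.6) = 421.24 m.
The local north axis is (−sin φ cos λ, −sin φ sin λ, cos φ), giving ΔN = 209.148 + 22.345 − 150.330 = 81.16 m.
Horizontal magnitude = √(ΔE² + ΔN²) = √(421.24² + 81.16²) = 428.99 m.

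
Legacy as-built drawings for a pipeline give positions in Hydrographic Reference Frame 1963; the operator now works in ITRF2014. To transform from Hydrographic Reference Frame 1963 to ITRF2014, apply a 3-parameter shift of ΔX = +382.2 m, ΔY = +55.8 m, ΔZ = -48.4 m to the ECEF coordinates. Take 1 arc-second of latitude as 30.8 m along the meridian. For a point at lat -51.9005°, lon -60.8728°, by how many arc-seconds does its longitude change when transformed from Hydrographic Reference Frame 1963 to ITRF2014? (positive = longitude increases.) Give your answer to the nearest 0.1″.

Δλ = 19.0″

sin φ = -0.786940, cos φ = 0.617029, sin λ = -0.873541, cos λ = 0.486750.
East component: ΔE = −sin λ·ΔX + cos λ·ΔY = −(-0.873541)(382.2) + (0.486750)(55.8) = 361.03 m.
1° of latitude spans 3600 × 30.80 = 110880 m; at latitude φ, 1° of longitude spans that × cos φ = 68416.2 m, so Δλ = 361.03 / 68416.2 × 3600 = 18.997″.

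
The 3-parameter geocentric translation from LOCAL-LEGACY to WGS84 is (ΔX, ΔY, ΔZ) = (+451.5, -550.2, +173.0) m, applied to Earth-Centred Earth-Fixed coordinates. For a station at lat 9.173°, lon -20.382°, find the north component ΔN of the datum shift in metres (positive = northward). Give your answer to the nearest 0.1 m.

At φ = 9.173°, λ = -20.382°: sin φ = 0.159416, cos φ = 0.987211, sin λ = -0.348278, cos λ = 0.937391.
ΔN = −sin φ cos λ·ΔX − sin φ sin λ·ΔY + cos φ·ΔZ = −(0.159416)(0.937391)(451.5) − (0.159416)(-0.348278)(-550.2) + (0.987211)(173.0) = 72.77 m.

ΔN = 72.8 m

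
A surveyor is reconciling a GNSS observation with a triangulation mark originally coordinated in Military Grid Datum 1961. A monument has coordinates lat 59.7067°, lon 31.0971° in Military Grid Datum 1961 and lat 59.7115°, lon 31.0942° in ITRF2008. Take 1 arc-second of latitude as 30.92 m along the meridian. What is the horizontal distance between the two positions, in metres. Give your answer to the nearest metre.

559 m

Δφ = 59.7115° − 59.7067° = +0.0048°; Δλ = 31.0942° − 31.0971° = -0.0029°.
1° of latitude = 3600 × 30.92 = 111312 m.
ΔN = Δφ × 111312 = 534.3 m; ΔE = Δλ × 111312 × cos(59.7067°) = -0.0029 × 111312 × 0.504427 = -162.8 m.
Distance = √(ΔE² + ΔN²) = √((-162.8)² + 534.3²) = 558.6 m.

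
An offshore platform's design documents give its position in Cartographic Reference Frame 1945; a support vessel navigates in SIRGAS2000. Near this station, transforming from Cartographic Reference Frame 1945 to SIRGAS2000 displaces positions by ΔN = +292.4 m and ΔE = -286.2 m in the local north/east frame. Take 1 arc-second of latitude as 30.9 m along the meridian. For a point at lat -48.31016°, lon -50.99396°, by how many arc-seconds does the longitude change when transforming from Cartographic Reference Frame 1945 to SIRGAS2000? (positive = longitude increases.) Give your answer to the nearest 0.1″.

Δλ = -13.9″

At latitude -48.31016°, cos φ = 0.665098.
1″ of longitude at this latitude = 30.90 × cos φ = 20.5515 m, so Δλ = -286.2 / 20.5515 = -13.926″.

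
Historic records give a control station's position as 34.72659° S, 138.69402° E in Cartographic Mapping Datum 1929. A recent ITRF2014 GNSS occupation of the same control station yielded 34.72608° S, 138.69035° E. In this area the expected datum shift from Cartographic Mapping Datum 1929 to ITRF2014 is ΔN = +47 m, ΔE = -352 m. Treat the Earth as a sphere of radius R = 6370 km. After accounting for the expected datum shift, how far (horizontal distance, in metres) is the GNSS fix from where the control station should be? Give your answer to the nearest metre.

19 m

Observed coordinate differences: Δφ = +0.00051°, Δλ = -0.00367°.
Converting to metres (1° lat = 111177 m, cos φ = 0.821880): observed ΔN = 56.7 m, observed ΔE = -335.3 m.
Subtracting the expected shift leaves a residual of 56.7 − (47) = 9.7 m north and -335.3 − (-352) = 16.7 m east.
Residual distance = √(9.7² + 16.7²) = 19.3 m.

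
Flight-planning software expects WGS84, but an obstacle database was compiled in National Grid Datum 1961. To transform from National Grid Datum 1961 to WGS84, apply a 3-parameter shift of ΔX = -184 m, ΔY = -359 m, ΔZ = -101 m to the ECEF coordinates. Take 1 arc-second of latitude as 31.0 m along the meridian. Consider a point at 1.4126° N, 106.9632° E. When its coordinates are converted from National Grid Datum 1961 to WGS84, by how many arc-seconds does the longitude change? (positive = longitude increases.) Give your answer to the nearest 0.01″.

sin φ = 0.024652, cos φ = 0.999696, sin λ = 0.956492, cos λ = -0.291757.
East component: ΔE = −sin λ·ΔX + cos λ·ΔY = −(0.956492)(-184) + (-0.291757)(-359) = 280.74 m.
1° of latitude spans 3600 × 31.00 = 111600 m; at latitude φ, 1° of longitude spans that × cos φ = 111566.1 m, so Δλ = 280.74 / 111566.1 × 3600 = 9.059″.

Δλ = 9.06″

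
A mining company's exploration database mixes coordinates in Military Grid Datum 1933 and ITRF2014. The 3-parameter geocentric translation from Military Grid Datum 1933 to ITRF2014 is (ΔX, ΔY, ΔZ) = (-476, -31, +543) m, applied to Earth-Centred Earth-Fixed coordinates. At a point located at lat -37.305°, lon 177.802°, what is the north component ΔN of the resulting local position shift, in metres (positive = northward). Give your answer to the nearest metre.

At φ = -37.305°, λ = 177.802°: sin φ = -0.606058, cos φ = 0.795421, sin λ = 0.038353, cos λ = -0.999264.
ΔN = −sin φ cos λ·ΔX − sin φ sin λ·ΔY + cos φ·ΔZ = −(-0.606058)(-0.999264)(-476) − (-0.606058)(0.038353)(-31) + (0.795421)(543) = 719.46 m.

ΔN = 719 m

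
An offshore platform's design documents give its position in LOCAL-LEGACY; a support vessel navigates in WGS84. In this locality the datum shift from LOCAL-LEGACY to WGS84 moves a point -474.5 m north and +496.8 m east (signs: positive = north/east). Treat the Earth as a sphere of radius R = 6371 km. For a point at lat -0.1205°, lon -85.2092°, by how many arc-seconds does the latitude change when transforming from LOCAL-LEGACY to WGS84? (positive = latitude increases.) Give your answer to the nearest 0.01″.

On a sphere of radius R, 1 rad of latitude = R, so Δφ = ΔN / R = -474.5 / 6371000 = -7.4478e-05 rad = -15.362″.

Δφ = -15.36″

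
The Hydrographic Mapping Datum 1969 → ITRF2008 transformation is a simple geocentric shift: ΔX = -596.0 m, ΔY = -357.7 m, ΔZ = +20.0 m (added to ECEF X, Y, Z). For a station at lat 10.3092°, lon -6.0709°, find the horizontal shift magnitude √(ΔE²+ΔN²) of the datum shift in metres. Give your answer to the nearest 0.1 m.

435.3 m

At φ = 10.3092°, λ = -6.0709°: sin φ = 0.178960, cos φ = 0.983856, sin λ = -0.105759, cos λ = 0.994392.
ΔE = −sin λ·ΔX + cos λ·ΔY = −(-0.105759)·(-596.0) + (0.994392)·(-357.7) = -418.73 m.
ΔN = −sin φ cos λ·ΔX − sin φ sin λ·ΔY + cos φ·ΔZ = −(0.178960)(0.994392)(-596.0) − (0.178960)(-0.105759)(-357.7) + (0.983856)(20.0) = 118.97 m.
Horizontal magnitude = √(ΔE² + ΔN²) = √((-418.73)² + 118.97²) = 435.30 m.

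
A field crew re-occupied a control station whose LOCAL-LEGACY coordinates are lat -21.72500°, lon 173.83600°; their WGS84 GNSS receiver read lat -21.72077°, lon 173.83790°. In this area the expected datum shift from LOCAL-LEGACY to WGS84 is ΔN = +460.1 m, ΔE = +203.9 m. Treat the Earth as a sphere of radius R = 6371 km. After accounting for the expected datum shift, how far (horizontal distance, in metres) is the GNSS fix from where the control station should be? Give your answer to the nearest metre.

13 m

Observed coordinate differences: Δφ = +0.00423°, Δλ = +0.00190°.
Converting to metres (1° lat = 111195 m, cos φ = 0.928971): observed ΔN = 470.4 m, observed ΔE = 196.3 m.
Subtracting the expected shift leaves a residual of 470.4 − (460.1) = 10.3 m north and 196.3 − (203.9) = -7.6 m east.
Residual distance = √(10.3² + (-7.6)²) = 12.8 m.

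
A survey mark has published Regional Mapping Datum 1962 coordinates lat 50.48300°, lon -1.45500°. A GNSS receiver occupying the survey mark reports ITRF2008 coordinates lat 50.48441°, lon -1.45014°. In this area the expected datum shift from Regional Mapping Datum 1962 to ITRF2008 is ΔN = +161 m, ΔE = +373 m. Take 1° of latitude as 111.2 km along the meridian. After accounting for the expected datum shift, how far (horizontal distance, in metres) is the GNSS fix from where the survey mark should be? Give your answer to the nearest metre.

Observed coordinate differences: Δφ = +0.00141°, Δλ = +0.00486°.
Converting to metres (1° lat = 111200 m, cos φ = 0.636307): observed ΔN = 156.8 m, observed ΔE = 343.9 m.
Subtracting the expected shift leaves a residual of 156.8 − (161) = -4.2 m north and 343.9 − (373) = -29.1 m east.
Residual distance = √((-4.2)² + (-29.1)²) = 29.4 m.

29 m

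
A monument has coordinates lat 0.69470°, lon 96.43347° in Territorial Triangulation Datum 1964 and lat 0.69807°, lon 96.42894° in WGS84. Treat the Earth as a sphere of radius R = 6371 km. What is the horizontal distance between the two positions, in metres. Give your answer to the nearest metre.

Δφ = 0.69807° − 0.69470° = +0.00337°; Δλ = 96.42894° − 96.43347° = -0.00453°.
1° along a meridian = πR/180 = 111195 m.
ΔN = Δφ × 111195 = 374.7 m; ΔE = Δλ × 111195 × cos(0.69470°) = -0.00453 × 111195 × 0.999926 = -503.7 m.
Distance = √(ΔE² + ΔN²) = √((-503.7)² + 374.7²) = 627.8 m.

628 m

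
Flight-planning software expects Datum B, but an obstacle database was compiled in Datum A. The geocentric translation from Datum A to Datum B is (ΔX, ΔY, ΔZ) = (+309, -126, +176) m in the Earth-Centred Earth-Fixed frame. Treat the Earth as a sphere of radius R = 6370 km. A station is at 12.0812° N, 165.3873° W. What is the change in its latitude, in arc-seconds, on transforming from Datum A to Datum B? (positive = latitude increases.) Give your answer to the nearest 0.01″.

sin φ = 0.209298, cos φ = 0.977852, sin λ = -0.252284, cos λ = -0.967653.
North component: ΔN = −sin φ cos λ·ΔX − sin φ sin λ·ΔY + cos φ·ΔZ = −(0.209298)(-0.967653)(309) − (0.209298)(-0.252284)(-126) + (0.977852)(176) = 228.03 m.
1° of latitude spans πR/180 = 111177 m, so Δφ = 228.03 / 111177 × 3600 = 7.384″.

Δφ = 7.38″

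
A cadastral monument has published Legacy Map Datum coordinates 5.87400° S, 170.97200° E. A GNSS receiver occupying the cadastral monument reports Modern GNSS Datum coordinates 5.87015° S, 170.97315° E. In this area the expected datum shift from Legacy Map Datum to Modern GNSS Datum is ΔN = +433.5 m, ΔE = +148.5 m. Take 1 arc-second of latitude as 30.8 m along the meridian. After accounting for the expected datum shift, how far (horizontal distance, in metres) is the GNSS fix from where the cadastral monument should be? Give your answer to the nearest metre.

Observed coordinate differences: Δφ = +0.00385°, Δλ = +0.00115°.
Converting to metres (1° lat = 110880 m, cos φ = 0.994749): observed ΔN = 426.9 m, observed ΔE = 126.8 m.
Subtracting the expected shift leaves a residual of 426.9 − (433.5) = -6.6 m north and 126.8 − (148.5) = -21.7 m east.
Residual distance = √((-6.6)² + (-21.7)²) = 22.6 m.

23 m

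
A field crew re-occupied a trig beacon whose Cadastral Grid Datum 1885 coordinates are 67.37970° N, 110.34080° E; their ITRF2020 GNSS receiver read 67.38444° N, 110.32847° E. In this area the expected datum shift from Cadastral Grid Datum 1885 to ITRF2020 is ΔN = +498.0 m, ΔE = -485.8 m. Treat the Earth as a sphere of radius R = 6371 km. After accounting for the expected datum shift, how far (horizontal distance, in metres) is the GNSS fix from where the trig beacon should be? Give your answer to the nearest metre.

Observed coordinate differences: Δφ = +0.00474°, Δλ = -0.01233°.
Converting to metres (1° lat = 111195 m, cos φ = 0.384622): observed ΔN = 527.1 m, observed ΔE = -527.3 m.
Subtracting the expected shift leaves a residual of 527.1 − (498.0) = 29.1 m north and -527.3 − (-485.8) = -41.5 m east.
Residual distance = √(29.1² + (-41.5)²) = 50.7 m.

51 m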